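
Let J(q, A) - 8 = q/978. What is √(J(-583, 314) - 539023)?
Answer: I*√515559793434/978 ≈ 734.18*I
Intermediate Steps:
J(q, A) = 8 + q/978
√(J(-583, 314) - 539023) = √((8 + (1/978)*(-583)) - 539023) = √((8 - 583/978) - 539023) = √(7241/978 - 539023) = √(-527157253/978) = I*√515559793434/978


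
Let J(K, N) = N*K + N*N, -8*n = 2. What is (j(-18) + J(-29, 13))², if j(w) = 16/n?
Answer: 73984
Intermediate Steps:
n = -¼ (n = -⅛*2 = -¼ ≈ -0.25000)
j(w) = -64 (j(w) = 16/(-¼) = 16*(-4) = -64)
J(K, N) = N² + K*N (J(K, N) = K*N + N² = N² + K*N)
(j(-18) + J(-29, 13))² = (-64 + 13*(-29 + 13))² = (-64 + 13*(-16))² = (-64 - 208)² = (-272)² = 73984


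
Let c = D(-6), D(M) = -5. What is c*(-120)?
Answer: 600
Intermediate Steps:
c = -5
c*(-120) = -5*(-120) = 600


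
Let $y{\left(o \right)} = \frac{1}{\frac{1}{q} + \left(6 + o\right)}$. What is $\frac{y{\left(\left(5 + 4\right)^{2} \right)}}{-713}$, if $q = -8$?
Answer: $- \frac{8}{495535} \approx -1.6144 \cdot 10^{-5}$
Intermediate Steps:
$y{\left(o \right)} = \frac{1}{\frac{47}{8} + o}$ ($y{\left(o \right)} = \frac{1}{\frac{1}{-8} + \left(6 + o\right)} = \frac{1}{- \frac{1}{8} + \left(6 + o\right)} = \frac{1}{\frac{47}{8} + o}$)
$\frac{y{\left(\left(5 + 4\right)^{2} \right)}}{-713} = \frac{8 \frac{1}{47 + 8 \left(5 + 4\right)^{2}}}{-713} = \frac{8}{47 + 8 \cdot 9^{2}} \left(- \frac{1}{713}\right) = \frac{8}{47 + 8 \cdot 81} \left(- \frac{1}{713}\right) = \frac{8}{47 + 648} \left(- \frac{1}{713}\right) = \frac{8}{695} \left(- \frac{1}{713}\right) = - \frac{8}{495535}$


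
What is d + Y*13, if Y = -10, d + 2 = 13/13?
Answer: -131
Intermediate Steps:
d = -1 (d = -2 + 13/13 = -2 + 13*(1/13) = -2 + 1 = -1)
d + Y*13 = -1 - 10*13 = -1 - 130 = -131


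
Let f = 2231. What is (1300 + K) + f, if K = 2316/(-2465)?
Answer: 8701599/2465 ≈ 3530.1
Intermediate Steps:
K = -2316/2465 (K = 2316*(-1/2465) = -2316/2465 ≈ -0.93955)
(1300 + K) + f = (1300 - 2316/2465) + 2231 = 3202184/2465 + 2231 = 8701599/2465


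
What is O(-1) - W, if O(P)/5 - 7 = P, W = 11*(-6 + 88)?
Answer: -872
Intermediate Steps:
W = 902 (W = 11*82 = 902)
O(P) = 35 + 5*P
O(-1) - W = (35 + 5*(-1)) - 1*902 = (35 - 5) - 902 = 30 - 902 = -872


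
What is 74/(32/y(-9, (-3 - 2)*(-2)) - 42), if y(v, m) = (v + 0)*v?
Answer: -2997/1685 ≈ -1.7786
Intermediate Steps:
y(v, m) = v² (y(v, m) = v*v = v²)
74/(32/y(-9, (-3 - 2)*(-2)) - 42) = 74/(32/((-9)²) - 42) = 74/(32/81 - 42) = 74/(-3370/81) = -81/3370*74 = -2997/1685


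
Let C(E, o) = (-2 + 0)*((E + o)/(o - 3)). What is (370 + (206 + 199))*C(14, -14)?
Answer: 0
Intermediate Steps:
C(E, o) = -2*(E + o)/(-3 + o)
(370 + (206 + 199))*C(14, -14) = (370 + (206 + 199))*(2*(-1*14 - 1*(-14))/(-3 - 14)) = (370 + 405)*(2*(-14 + 14)/(-17)) = 775*(2*(-1/17)*0) = 775*0 = 0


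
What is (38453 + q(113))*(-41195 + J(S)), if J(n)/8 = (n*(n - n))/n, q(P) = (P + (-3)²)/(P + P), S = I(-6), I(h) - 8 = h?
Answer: -179002573750/113 ≈ -1.5841e+9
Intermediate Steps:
I(h) = 8 + h
S = 2 (S = 8 - 6 = 2)
q(P) = (9 + P)/(2*P) (q(P) = (P + 9)/((2*P)) = (9 + P)*(1/(2*P)) = (9 + P)/(2*P))
J(n) = 0 (J(n) = 8*((n*(n - n))/n) = 8*((n*0)/n) = 8*(0/n) = 8*0 = 0)
(38453 + q(113))*(-41195 + J(S)) = (38453 + (½)*(9 + 113)/113)*(-41195 + 0) = (38453 + (½)*(1/113)*122)*(-41195) = (38453 + 61/113)*(-41195) = (4345250/113)*(-41195) = -179002573750/113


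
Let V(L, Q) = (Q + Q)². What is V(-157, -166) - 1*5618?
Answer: 104606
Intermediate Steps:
V(L, Q) = 4*Q² (V(L, Q) = (2*Q)² = 4*Q²)
V(-157, -166) - 1*5618 = 4*(-166)² - 1*5618 = 4*27556 - 5618 = 110224 - 5618 = 104606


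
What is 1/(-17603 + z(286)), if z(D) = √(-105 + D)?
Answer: -17603/309865428 - √181/309865428 ≈ -5.6852e-5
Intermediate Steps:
1/(-17603 + z(286)) = 1/(-17603 + √(-105 + 286)) = 1/(-17603 + √181)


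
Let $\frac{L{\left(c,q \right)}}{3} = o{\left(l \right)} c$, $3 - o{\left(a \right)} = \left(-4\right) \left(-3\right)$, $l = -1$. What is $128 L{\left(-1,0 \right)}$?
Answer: $3456$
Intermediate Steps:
$o{\left(a \right)} = -9$ ($o{\left(a \right)} = 3 - \left(-4\right) \left(-3\right) = 3 - 12 = -9$)
$L{\left(c,q \right)} = - 27 c$ ($L{\left(c,q \right)} = 3 \left(- 9 c\right) = - 27 c$)
$128 L{\left(-1,0 \right)} = 128 \left(\left(-27\right) \left(-1\right)\right) = 128 \cdot 27 = 3456$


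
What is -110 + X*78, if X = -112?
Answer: -8846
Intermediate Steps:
-110 + X*78 = -110 - 112*78 = -110 - 8736 = -8846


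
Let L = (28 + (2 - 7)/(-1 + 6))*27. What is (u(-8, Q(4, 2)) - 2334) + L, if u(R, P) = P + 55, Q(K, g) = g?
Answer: -1548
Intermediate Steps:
u(R, P) = 55 + P
L = 729 (L = (28 - 5/5)*27 = (28 - 5*⅕)*27 = (28 - 1)*27 = 27*27 = 729)
(u(-8, Q(4, 2)) - 2334) + L = ((55 + 2) - 2334) + 729 = (57 - 2334) + 729 = -2277 + 729 = -1548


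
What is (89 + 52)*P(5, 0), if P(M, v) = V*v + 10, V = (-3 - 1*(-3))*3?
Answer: 1410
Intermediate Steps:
V = 0 (V = (-3 + 3)*3 = 0*3 = 0)
P(M, v) = 10 (P(M, v) = 0*v + 10 = 0 + 10 = 10)
(89 + 52)*P(5, 0) = (89 + 52)*10 = 141*10 = 1410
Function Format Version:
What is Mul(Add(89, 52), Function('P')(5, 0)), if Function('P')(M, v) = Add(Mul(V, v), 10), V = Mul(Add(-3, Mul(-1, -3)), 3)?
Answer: 1410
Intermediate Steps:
V = 0 (V = Mul(Add(-3, 3), 3) = Mul(0, 3) = 0)
Function('P')(M, v) = 10 (Function('P')(M, v) = Add(Mul(0, v), 10) = Add(0, 10) = 10)
Mul(Add(89, 52), Function('P')(5, 0)) = Mul(Add(89, 52), 10) = Mul(141, 10) = 1410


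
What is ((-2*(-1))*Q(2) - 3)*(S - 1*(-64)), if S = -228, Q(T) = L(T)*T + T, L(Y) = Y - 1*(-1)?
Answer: -2132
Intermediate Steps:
L(Y) = 1 + Y (L(Y) = Y + 1 = 1 + Y)
Q(T) = T + T*(1 + T) (Q(T) = (1 + T)*T + T = T*(1 + T) + T = T + T*(1 + T))
((-2*(-1))*Q(2) - 3)*(S - 1*(-64)) = ((-2*(-1))*(2*(2 + 2)) - 3)*(-228 - 1*(-64)) = (2*(2*4) - 3)*(-228 + 64) = (2*8 - 3)*(-164) = (16 - 3)*(-164) = 13*(-164) = -2132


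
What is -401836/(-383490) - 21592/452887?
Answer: 86852992226/86838817815 ≈ 1.0002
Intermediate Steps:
-401836/(-383490) - 21592/452887 = -401836*(-1/383490) - 21592*1/452887 = 200918/191745 - 21592/452887 = 86852992226/86838817815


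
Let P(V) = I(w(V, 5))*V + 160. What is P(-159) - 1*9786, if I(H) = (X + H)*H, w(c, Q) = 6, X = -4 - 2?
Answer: -9626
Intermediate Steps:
X = -6
I(H) = H*(-6 + H) (I(H) = (-6 + H)*H = H*(-6 + H))
P(V) = 160 (P(V) = (6*(-6 + 6))*V + 160 = (6*0)*V + 160 = 0*V + 160 = 0 + 160 = 160)
P(-159) - 1*9786 = 160 - 1*9786 = 160 - 9786 = -9626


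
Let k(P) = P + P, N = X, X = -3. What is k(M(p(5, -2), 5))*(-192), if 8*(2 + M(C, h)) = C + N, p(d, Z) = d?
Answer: 672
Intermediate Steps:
N = -3
M(C, h) = -19/8 + C/8 (M(C, h) = -2 + (C - 3)/8 = -2 + (-3 + C)/8 = -2 + (-3/8 + C/8) = -19/8 + C/8)
k(P) = 2*P
k(M(p(5, -2), 5))*(-192) = (2*(-19/8 + (⅛)*5))*(-192) = (2*(-19/8 + 5/8))*(-192) = (2*(-7/4))*(-192) = -7/2*(-192) = 672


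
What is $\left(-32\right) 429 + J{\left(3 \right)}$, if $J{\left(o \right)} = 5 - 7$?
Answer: $-13730$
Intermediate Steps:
$J{\left(o \right)} = -2$
$\left(-32\right) 429 + J{\left(3 \right)} = \left(-32\right) 429 - 2 = -13728 - 2 = -13730$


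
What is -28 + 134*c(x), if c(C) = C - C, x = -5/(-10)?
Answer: -28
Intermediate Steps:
x = ½ (x = -5*(-⅒) = ½ ≈ 0.50000)
c(C) = 0
-28 + 134*c(x) = -28 + 134*0 = -28 + 0 = -28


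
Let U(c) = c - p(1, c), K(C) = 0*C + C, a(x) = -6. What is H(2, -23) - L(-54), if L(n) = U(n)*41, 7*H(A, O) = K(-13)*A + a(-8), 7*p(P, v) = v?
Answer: 13252/7 ≈ 1893.1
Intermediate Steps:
K(C) = C (K(C) = 0 + C = C)
p(P, v) = v/7
H(A, O) = -6/7 - 13*A/7 (H(A, O) = (-13*A - 6)/7 = (-6 - 13*A)/7 = -6/7 - 13*A/7)
U(c) = 6*c/7 (U(c) = c - c/7 = 6*c/7)
L(n) = 246*n/7 (L(n) = (6*n/7)*41 = 246*n/7)
H(2, -23) - L(-54) = (-6/7 - 13/7*2) - 246*(-54)/7 = (-6/7 - 26/7) - 1*(-13284/7) = -32/7 + 13284/7 = 13252/7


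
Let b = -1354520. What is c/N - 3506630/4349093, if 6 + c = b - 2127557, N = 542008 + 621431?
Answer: -19223652901289/5059904410827 ≈ -3.7992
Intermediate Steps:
N = 1163439
c = -3482083 (c = -6 + (-1354520 - 2127557) = -6 - 3482077 = -3482083)
c/N - 3506630/4349093 = -3482083/1163439 - 3506630/4349093 = -19223652901289/5059904410827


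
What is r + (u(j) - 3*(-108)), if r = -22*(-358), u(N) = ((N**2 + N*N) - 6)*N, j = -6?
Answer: 7804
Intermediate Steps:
u(N) = N*(-6 + 2*N**2) (u(N) = ((N**2 + N**2) - 6)*N = (2*N**2 - 6)*N = (-6 + 2*N**2)*N = N*(-6 + 2*N**2))
r = 7876
r + (u(j) - 3*(-108)) = 7876 + (2*(-6)*(-3 + (-6)**2) - 3*(-108)) = 7876 + (2*(-6)*(-3 + 36) + 324) = 7876 + (2*(-6)*33 + 324) = 7876 + (-396 + 324) = 7876 - 72 = 7804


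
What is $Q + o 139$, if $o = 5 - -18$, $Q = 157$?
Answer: $3354$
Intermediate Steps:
$o = 23$ ($o = 5 + 18 = 23$)
$Q + o 139 = 157 + 23 \cdot 139 = 157 + 3197 = 3354$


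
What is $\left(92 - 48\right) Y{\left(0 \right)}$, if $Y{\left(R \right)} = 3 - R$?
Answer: $132$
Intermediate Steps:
$\left(92 - 48\right) Y{\left(0 \right)} = \left(92 - 48\right) \left(3 - 0\right) = 44 \left(3 + 0\right) = 44 \cdot 3 = 132$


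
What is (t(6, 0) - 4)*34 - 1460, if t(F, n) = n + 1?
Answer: -1562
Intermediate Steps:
t(F, n) = 1 + n
(t(6, 0) - 4)*34 - 1460 = ((1 + 0) - 4)*34 - 1460 = (1 - 4)*34 - 1460 = -3*34 - 1460 = -102 - 1460 = -1562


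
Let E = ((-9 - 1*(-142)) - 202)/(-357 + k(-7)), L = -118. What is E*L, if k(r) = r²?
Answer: -4071/154 ≈ -26.435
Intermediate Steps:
E = 69/308 (E = ((-9 - 1*(-142)) - 202)/(-357 + (-7)²) = ((-9 + 142) - 202)/(-357 + 49) = (133 - 202)/(-308) = -69*(-1/308) = 69/308 ≈ 0.22403)
E*L = (69/308)*(-118) = -4071/154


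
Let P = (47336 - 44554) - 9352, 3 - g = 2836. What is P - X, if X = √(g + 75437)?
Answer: -6570 - 2*√18151 ≈ -6839.5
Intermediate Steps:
g = -2833 (g = 3 - 1*2836 = 3 - 2836 = -2833)
X = 2*√18151 (X = √(-2833 + 75437) = √72604 = 2*√18151 ≈ 269.45)
P = -6570 (P = 2782 - 9352 = -6570)
P - X = -6570 - 2*√18151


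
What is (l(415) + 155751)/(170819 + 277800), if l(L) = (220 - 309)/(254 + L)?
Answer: 104197330/300126111 ≈ 0.34718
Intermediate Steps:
l(L) = -89/(254 + L)
(l(415) + 155751)/(170819 + 277800) = (-89/(254 + 415) + 155751)/(170819 + 277800) = (-89/669 + 155751)/448619 = (-89*1/669 + 155751)*(1/448619) = (-89/669 + 155751)*(1/448619) = (104197330/669)*(1/448619) = 104197330/300126111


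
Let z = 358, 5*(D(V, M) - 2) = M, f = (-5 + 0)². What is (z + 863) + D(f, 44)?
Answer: 6159/5 ≈ 1231.8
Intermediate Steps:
f = 25 (f = (-5)² = 25)
D(V, M) = 2 + M/5
(z + 863) + D(f, 44) = (358 + 863) + (2 + (⅕)*44) = 1221 + (2 + 44/5) = 1221 + 54/5 = 6159/5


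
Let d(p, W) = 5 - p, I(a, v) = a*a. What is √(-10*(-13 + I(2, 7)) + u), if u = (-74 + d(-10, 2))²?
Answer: √3571 ≈ 59.758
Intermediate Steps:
I(a, v) = a²
u = 3481 (u = (-74 + (5 - 1*(-10)))² = (-74 + (5 + 10))² = (-74 + 15)² = (-59)² = 3481)
√(-10*(-13 + I(2, 7)) + u) = √(-10*(-13 + 2²) + 3481) = √(-10*(-13 + 4) + 3481) = √(-10*(-9) + 3481) = √(90 + 3481) = √3571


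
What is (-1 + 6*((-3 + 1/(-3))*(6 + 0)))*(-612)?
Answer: 74052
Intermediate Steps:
(-1 + 6*((-3 + 1/(-3))*(6 + 0)))*(-612) = (-1 + 6*((-3 - ⅓)*6))*(-612) = (-1 + 6*(-10/3*6))*(-612) = (-1 + 6*(-20))*(-612) = (-1 - 120)*(-612) = -121*(-612) = 74052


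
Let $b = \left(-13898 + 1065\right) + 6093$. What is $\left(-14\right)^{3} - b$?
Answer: $3996$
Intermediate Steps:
$b = -6740$ ($b = -12833 + 6093 = -6740$)
$\left(-14\right)^{3} - b = \left(-14\right)^{3} - -6740 = -2744 + 6740 = 3996$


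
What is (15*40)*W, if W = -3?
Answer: -1800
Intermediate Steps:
(15*40)*W = (15*40)*(-3) = 600*(-3) = -1800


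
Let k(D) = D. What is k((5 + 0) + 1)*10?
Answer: 60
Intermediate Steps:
k((5 + 0) + 1)*10 = ((5 + 0) + 1)*10 = (5 + 1)*10 = 6*10 = 60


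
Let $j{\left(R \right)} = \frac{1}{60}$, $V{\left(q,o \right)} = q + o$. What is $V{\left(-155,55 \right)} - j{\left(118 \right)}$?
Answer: $- \frac{6001}{60} \approx -100.02$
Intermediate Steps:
$V{\left(q,o \right)} = o + q$
$j{\left(R \right)} = \frac{1}{60}$
$V{\left(-155,55 \right)} - j{\left(118 \right)} = \left(55 - 155\right) - \frac{1}{60} = -100 - \frac{1}{60} = - \frac{6001}{60}$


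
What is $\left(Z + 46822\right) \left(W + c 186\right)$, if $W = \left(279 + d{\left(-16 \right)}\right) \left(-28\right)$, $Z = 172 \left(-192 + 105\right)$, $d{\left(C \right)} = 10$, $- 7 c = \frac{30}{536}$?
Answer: $- \frac{120928045939}{469} \approx -2.5784 \cdot 10^{8}$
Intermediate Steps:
$c = - \frac{15}{1876}$ ($c = - \frac{30 \cdot \frac{1}{536}}{7} = \left(- \frac{1}{7}\right) \frac{15}{268} = - \frac{15}{1876} \approx -0.0079957$)
$Z = -14964$ ($Z = 172 \left(-87\right) = -14964$)
$W = -8092$ ($W = \left(279 + 10\right) \left(-28\right) = 289 \left(-28\right) = -8092$)
$\left(Z + 46822\right) \left(W + c 186\right) = \left(-14964 + 46822\right) \left(-8092 - \frac{1395}{938}\right) = 31858 \left(-8092 - \frac{1395}{938}\right) = 31858 \left(- \frac{7591691}{938}\right) = - \frac{120928045939}{469}$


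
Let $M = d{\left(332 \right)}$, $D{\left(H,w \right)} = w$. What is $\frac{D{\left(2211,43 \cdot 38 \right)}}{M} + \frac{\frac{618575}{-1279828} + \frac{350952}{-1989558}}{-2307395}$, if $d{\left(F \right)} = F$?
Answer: $\frac{400010134544672094563}{81275004255718765140} \approx 4.9217$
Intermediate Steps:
$M = 332$
$\frac{D{\left(2211,43 \cdot 38 \right)}}{M} + \frac{\frac{618575}{-1279828} + \frac{350952}{-1989558}}{-2307395} = \frac{43 \cdot 38}{332} + \frac{\frac{618575}{-1279828} + \frac{350952}{-1989558}}{-2307395} = 1634 \cdot \frac{1}{332} + \left(618575 \left(- \frac{1}{1279828}\right) + 350952 \left(- \frac{1}{1989558}\right)\right) \left(- \frac{1}{2307395}\right) = \frac{817}{166} + \left(- \frac{618575}{1279828} - \frac{58492}{331593}\right) \left(- \frac{1}{2307395}\right) = \frac{817}{166} - - \frac{279974839351}{979216918743599580} = \frac{817}{166} + \frac{279974839351}{979216918743599580} = \frac{400010134544672094563}{81275004255718765140}$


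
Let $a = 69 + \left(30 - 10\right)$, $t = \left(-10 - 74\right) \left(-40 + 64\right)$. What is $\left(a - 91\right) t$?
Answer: $4032$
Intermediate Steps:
$t = -2016$ ($t = \left(-84\right) 24 = -2016$)
$a = 89$ ($a = 69 + \left(30 - 10\right) = 69 + 20 = 89$)
$\left(a - 91\right) t = \left(89 - 91\right) \left(-2016\right) = \left(-2\right) \left(-2016\right) = 4032$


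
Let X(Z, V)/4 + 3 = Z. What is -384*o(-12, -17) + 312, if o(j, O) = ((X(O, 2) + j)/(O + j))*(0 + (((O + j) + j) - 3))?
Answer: 1563480/29 ≈ 53913.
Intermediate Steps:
X(Z, V) = -12 + 4*Z
o(j, O) = (-12 + j + 4*O)*(-3 + O + 2*j)/(O + j) (o(j, O) = (((-12 + 4*O) + j)/(O + j))*(0 + (((O + j) + j) - 3)) = ((-12 + j + 4*O)/(O + j))*(0 + ((O + 2*j) - 3)) = ((-12 + j + 4*O)/(O + j))*(0 + (-3 + O + 2*j)) = ((-12 + j + 4*O)/(O + j))*(-3 + O + 2*j) = (-12 + j + 4*O)*(-3 + O + 2*j)/(O + j))
-384*o(-12, -17) + 312 = -384*(36 - 27*(-12) - 24*(-17) + 2*(-12)² + 4*(-17)² + 9*(-17)*(-12))/(-17 - 12) + 312 = -384*(36 + 324 + 408 + 2*144 + 4*289 + 1836)/(-29) + 312 = -(-384)*(36 + 324 + 408 + 288 + 1156 + 1836)/29 + 312 = -(-384)*4048/29 + 312 = -384*(-4048/29) + 312 = 1554432/29 + 312 = 1563480/29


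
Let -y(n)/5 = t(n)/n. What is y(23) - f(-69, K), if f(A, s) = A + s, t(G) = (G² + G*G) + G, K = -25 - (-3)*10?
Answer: -171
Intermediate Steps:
K = 5 (K = -25 - 1*(-30) = -25 + 30 = 5)
t(G) = G + 2*G² (t(G) = (G² + G²) + G = 2*G² + G = G + 2*G²)
y(n) = -5 - 10*n (y(n) = -5*n*(1 + 2*n)/n = -5*(1 + 2*n) = -5 - 10*n)
y(23) - f(-69, K) = (-5 - 10*23) - (-69 + 5) = (-5 - 230) - 1*(-64) = -235 + 64 = -171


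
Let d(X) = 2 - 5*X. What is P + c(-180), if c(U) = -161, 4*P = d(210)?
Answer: -423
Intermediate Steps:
P = -262 (P = (2 - 5*210)/4 = (2 - 1050)/4 = (1/4)*(-1048) = -262)
P + c(-180) = -262 - 161 = -423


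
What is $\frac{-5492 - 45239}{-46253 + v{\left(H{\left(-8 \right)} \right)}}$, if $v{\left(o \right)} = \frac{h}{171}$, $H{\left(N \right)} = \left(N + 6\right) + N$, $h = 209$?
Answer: $\frac{456579}{416266} \approx 1.0968$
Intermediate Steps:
$H{\left(N \right)} = 6 + 2 N$ ($H{\left(N \right)} = \left(6 + N\right) + N = 6 + 2 N$)
$v{\left(o \right)} = \frac{11}{9}$ ($v{\left(o \right)} = \frac{209}{171} = 209 \cdot \frac{1}{171} = \frac{11}{9}$)
$\frac{-5492 - 45239}{-46253 + v{\left(H{\left(-8 \right)} \right)}} = \frac{-5492 - 45239}{-46253 + \frac{11}{9}} = - \frac{50731}{- \frac{416266}{9}} = \left(-50731\right) \left(- \frac{9}{416266}\right) = \frac{456579}{416266}$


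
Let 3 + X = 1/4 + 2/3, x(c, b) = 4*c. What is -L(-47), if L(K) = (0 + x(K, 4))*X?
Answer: -1175/3 ≈ -391.67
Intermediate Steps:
X = -25/12 (X = -3 + (1/4 + 2/3) = -3 + (1*(¼) + 2*(⅓)) = -3 + (¼ + ⅔) = -3 + 11/12 = -25/12 ≈ -2.0833)
L(K) = -25*K/3 (L(K) = (0 + 4*K)*(-25/12) = (4*K)*(-25/12) = -25*K/3)
-L(-47) = -(-25)*(-47)/3 = -1*1175/3 = -1175/3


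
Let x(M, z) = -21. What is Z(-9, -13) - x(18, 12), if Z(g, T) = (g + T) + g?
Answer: -10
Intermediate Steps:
Z(g, T) = T + 2*g (Z(g, T) = (T + g) + g = T + 2*g)
Z(-9, -13) - x(18, 12) = (-13 + 2*(-9)) - 1*(-21) = (-13 - 18) + 21 = -31 + 21 = -10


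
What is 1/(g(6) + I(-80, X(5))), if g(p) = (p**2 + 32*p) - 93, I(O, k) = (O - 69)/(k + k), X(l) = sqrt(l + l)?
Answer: 5400/706799 + 298*sqrt(10)/706799 ≈ 0.0089734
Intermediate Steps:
X(l) = sqrt(2)*sqrt(l) (X(l) = sqrt(2*l) = sqrt(2)*sqrt(l))
I(O, k) = (-69 + O)/(2*k) (I(O, k) = (-69 + O)/((2*k)) = (-69 + O)*(1/(2*k)) = (-69 + O)/(2*k))
g(p) = -93 + p**2 + 32*p
1/(g(6) + I(-80, X(5))) = 1/((-93 + 6**2 + 32*6) + (-69 - 80)/(2*((sqrt(2)*sqrt(5))))) = 1/((-93 + 36 + 192) + (1/2)*(-149)/sqrt(10)) = 1/(135 + (1/2)*(sqrt(10)/10)*(-149)) = 1/(135 - 149*sqrt(10)/20)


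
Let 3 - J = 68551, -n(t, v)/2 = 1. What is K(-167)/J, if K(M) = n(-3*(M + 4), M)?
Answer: 1/34274 ≈ 2.9177e-5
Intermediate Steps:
n(t, v) = -2 (n(t, v) = -2*1 = -2)
K(M) = -2
J = -68548 (J = 3 - 1*68551 = 3 - 68551 = -68548)
K(-167)/J = -2/(-68548) = -2*(-1/68548) = 1/34274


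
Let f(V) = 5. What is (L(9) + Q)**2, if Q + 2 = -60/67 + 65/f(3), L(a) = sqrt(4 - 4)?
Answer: 458329/4489 ≈ 102.10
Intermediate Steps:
L(a) = 0 (L(a) = sqrt(0) = 0)
Q = 677/67 (Q = -2 + (-60/67 + 65/5) = -2 + (-60*1/67 + 65*(1/5)) = -2 + (-60/67 + 13) = -2 + 811/67 = 677/67 ≈ 10.104)
(L(9) + Q)**2 = (0 + 677/67)**2 = (677/67)**2 = 458329/4489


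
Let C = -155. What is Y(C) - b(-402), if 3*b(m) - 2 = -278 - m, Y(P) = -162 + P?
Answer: -359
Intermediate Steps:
b(m) = -92 - m/3 (b(m) = ⅔ + (-278 - m)/3 = ⅔ + (-278/3 - m/3) = -92 - m/3)
Y(C) - b(-402) = (-162 - 155) - (-92 - ⅓*(-402)) = -317 - (-92 + 134) = -317 - 1*42 = -317 - 42 = -359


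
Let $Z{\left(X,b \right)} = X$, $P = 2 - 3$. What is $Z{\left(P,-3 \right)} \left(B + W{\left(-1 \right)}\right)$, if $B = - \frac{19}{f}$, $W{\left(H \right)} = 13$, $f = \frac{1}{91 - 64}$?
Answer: $500$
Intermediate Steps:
$f = \frac{1}{27} \approx 0.037037$
$P = -1$ ($P = 2 - 3 = -1$)
$B = -513$ ($B = - 19 \frac{1}{\frac{1}{27}} = \left(-19\right) 27 = -513$)
$Z{\left(P,-3 \right)} \left(B + W{\left(-1 \right)}\right) = - (-513 + 13) = \left(-1\right) \left(-500\right) = 500$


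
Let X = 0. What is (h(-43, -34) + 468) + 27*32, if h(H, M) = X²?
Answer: 1332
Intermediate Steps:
h(H, M) = 0 (h(H, M) = 0² = 0)
(h(-43, -34) + 468) + 27*32 = (0 + 468) + 27*32 = 468 + 864 = 1332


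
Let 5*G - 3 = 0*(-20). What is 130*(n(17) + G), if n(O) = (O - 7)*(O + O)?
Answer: 44278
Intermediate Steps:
G = ⅗ (G = ⅗ + (0*(-20))/5 = ⅗ + (⅕)*0 = ⅗ + 0 = ⅗ ≈ 0.60000)
n(O) = 2*O*(-7 + O) (n(O) = (-7 + O)*(2*O) = 2*O*(-7 + O))
130*(n(17) + G) = 130*(2*17*(-7 + 17) + ⅗) = 130*(2*17*10 + ⅗) = 130*(340 + ⅗) = 130*(1703/5) = 44278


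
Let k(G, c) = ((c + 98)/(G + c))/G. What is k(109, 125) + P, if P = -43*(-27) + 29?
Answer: 30352363/25506 ≈ 1190.0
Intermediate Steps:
k(G, c) = (98 + c)/(G*(G + c)) (k(G, c) = ((98 + c)/(G + c))/G = (98 + c)/(G*(G + c)))
P = 1190 (P = 1161 + 29 = 1190)
k(109, 125) + P = (98 + 125)/(109*(109 + 125)) + 1190 = (1/109)*223/234 + 1190 = (1/109)*(1/234)*223 + 1190 = 223/25506 + 1190 = 30352363/25506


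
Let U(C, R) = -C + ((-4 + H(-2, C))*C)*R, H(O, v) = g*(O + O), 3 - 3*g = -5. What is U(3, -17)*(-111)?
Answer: -82695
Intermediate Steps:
g = 8/3 (g = 1 - 1/3*(-5) = 1 + 5/3 = 8/3 ≈ 2.6667)
H(O, v) = 16*O/3 (H(O, v) = 8*(O + O)/3 = 8*(2*O)/3 = 16*O/3)
U(C, R) = -C - 44*C*R/3 (U(C, R) = -C + ((-4 + (16/3)*(-2))*C)*R = -C + ((-4 - 32/3)*C)*R = -C + (-44*C/3)*R = -C - 44*C*R/3)
U(3, -17)*(-111) = -1/3*3*(3 + 44*(-17))*(-111) = -1/3*3*(3 - 748)*(-111) = -1/3*3*(-745)*(-111) = 745*(-111) = -82695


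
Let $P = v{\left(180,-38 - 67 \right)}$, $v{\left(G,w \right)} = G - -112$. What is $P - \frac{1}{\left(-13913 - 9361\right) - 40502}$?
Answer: $\frac{18622593}{63776} \approx 292.0$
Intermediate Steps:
$v{\left(G,w \right)} = 112 + G$ ($v{\left(G,w \right)} = G + 112 = 112 + G$)
$P = 292$ ($P = 112 + 180 = 292$)
$P - \frac{1}{\left(-13913 - 9361\right) - 40502} = 292 - \frac{1}{\left(-13913 - 9361\right) - 40502} = 292 - \frac{1}{-23274 - 40502} = 292 - \frac{1}{-63776} = 292 - - \frac{1}{63776} = 292 + \frac{1}{63776} = \frac{18622593}{63776}$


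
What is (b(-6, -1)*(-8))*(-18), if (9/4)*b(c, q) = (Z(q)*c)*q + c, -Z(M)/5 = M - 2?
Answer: 5376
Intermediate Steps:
Z(M) = 10 - 5*M (Z(M) = -5*(M - 2) = -5*(-2 + M) = 10 - 5*M)
b(c, q) = 4*c/9 + 4*c*q*(10 - 5*q)/9 (b(c, q) = 4*(((10 - 5*q)*c)*q + c)/9 = 4*((c*(10 - 5*q))*q + c)/9 = 4*(c*q*(10 - 5*q) + c)/9 = 4*(c + c*q*(10 - 5*q))/9 = 4*c/9 + 4*c*q*(10 - 5*q)/9)
(b(-6, -1)*(-8))*(-18) = (-4/9*(-6)*(-1 + 5*(-1)*(-2 - 1))*(-8))*(-18) = (-4/9*(-6)*(-1 + 5*(-1)*(-3))*(-8))*(-18) = (-4/9*(-6)*(-1 + 15)*(-8))*(-18) = (-4/9*(-6)*14*(-8))*(-18) = ((112/3)*(-8))*(-18) = -896/3*(-18) = 5376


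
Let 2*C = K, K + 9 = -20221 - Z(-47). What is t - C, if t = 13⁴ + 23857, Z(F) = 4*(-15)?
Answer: 62503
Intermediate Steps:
Z(F) = -60
K = -20170 (K = -9 + (-20221 - 1*(-60)) = -9 + (-20221 + 60) = -9 - 20161 = -20170)
C = -10085 (C = (½)*(-20170) = -10085)
t = 52418 (t = 28561 + 23857 = 52418)
t - C = 52418 - 1*(-10085) = 52418 + 10085 = 62503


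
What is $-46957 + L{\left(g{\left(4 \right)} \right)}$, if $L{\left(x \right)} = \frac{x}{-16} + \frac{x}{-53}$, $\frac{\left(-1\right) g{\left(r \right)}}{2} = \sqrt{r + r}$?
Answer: $-46957 + \frac{69 \sqrt{2}}{212} \approx -46957.0$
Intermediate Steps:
$g{\left(r \right)} = - 2 \sqrt{2} \sqrt{r}$ ($g{\left(r \right)} = - 2 \sqrt{r + r} = - 2 \sqrt{2 r} = - 2 \sqrt{2} \sqrt{r}$)
$L{\left(x \right)} = - \frac{69 x}{848}$ ($L{\left(x \right)} = x \left(- \frac{1}{16}\right) + x \left(- \frac{1}{53}\right) = - \frac{x}{16} - \frac{x}{53} = - \frac{69 x}{848}$)
$-46957 + L{\left(g{\left(4 \right)} \right)} = -46957 - \frac{69 \left(- 2 \sqrt{2} \sqrt{4}\right)}{848} = -46957 - \frac{69 \left(\left(-2\right) \sqrt{2} \cdot 2\right)}{848} = -46957 - \frac{69 \left(- 4 \sqrt{2}\right)}{848} = -46957 + \frac{69 \sqrt{2}}{212}$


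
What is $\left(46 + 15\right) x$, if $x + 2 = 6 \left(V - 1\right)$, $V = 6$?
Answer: $1708$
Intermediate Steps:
$x = 28$ ($x = -2 + 6 \left(6 - 1\right) = -2 + 6 \cdot 5 = -2 + 30 = 28$)
$\left(46 + 15\right) x = \left(46 + 15\right) 28 = 61 \cdot 28 = 1708$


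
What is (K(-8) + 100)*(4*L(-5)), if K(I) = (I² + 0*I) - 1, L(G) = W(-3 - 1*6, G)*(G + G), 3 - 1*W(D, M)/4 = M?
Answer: -208640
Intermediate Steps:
W(D, M) = 12 - 4*M
L(G) = 2*G*(12 - 4*G) (L(G) = (12 - 4*G)*(G + G) = (12 - 4*G)*(2*G) = 2*G*(12 - 4*G))
K(I) = -1 + I² (K(I) = (I² + 0) - 1 = I² - 1 = -1 + I²)
(K(-8) + 100)*(4*L(-5)) = ((-1 + (-8)²) + 100)*(4*(8*(-5)*(3 - 1*(-5)))) = ((-1 + 64) + 100)*(4*(8*(-5)*(3 + 5))) = (63 + 100)*(4*(8*(-5)*8)) = 163*(4*(-320)) = 163*(-1280) = -208640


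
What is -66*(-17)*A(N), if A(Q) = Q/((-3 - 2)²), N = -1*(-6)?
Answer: 6732/25 ≈ 269.28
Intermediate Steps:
N = 6
A(Q) = Q/25 (A(Q) = Q/((-5)²) = Q/25)
-66*(-17)*A(N) = -66*(-17)*(1/25)*6 = -(-1122)*6/25 = -1*(-6732/25) = 6732/25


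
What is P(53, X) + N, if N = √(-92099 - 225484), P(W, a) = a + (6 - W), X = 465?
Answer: 418 + 213*I*√7 ≈ 418.0 + 563.54*I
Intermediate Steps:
P(W, a) = 6 + a - W
N = 213*I*√7 (N = √(-317583) = 213*I*√7 ≈ 563.54*I)
P(53, X) + N = (6 + 465 - 1*53) + 213*I*√7 = (6 + 465 - 53) + 213*I*√7 = 418 + 213*I*√7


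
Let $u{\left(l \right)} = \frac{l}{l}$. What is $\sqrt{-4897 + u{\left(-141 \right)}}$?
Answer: $12 i \sqrt{34} \approx 69.971 i$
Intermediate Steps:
$u{\left(l \right)} = 1$
$\sqrt{-4897 + u{\left(-141 \right)}} = \sqrt{-4897 + 1} = \sqrt{-4896} = 12 i \sqrt{34}$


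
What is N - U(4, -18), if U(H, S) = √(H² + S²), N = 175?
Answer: 175 - 2*√85 ≈ 156.56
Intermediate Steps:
N - U(4, -18) = 175 - √(4² + (-18)²) = 175 - √(16 + 324) = 175 - √340 = 175 - 2*√85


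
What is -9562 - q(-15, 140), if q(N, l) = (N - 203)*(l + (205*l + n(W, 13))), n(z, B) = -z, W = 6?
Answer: 6276250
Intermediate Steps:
q(N, l) = (-203 + N)*(-6 + 206*l) (q(N, l) = (N - 203)*(l + (205*l - 1*6)) = (-203 + N)*(l + (205*l - 6)) = (-203 + N)*(l + (-6 + 205*l)) = (-203 + N)*(-6 + 206*l))
-9562 - q(-15, 140) = -9562 - (1218 - 41818*140 - 6*(-15) + 206*(-15)*140) = -9562 - (1218 - 5854520 + 90 - 432600) = -9562 - 1*(-6285812) = -9562 + 6285812 = 6276250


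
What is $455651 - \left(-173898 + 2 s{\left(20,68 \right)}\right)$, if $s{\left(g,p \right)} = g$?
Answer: $629509$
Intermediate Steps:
$455651 - \left(-173898 + 2 s{\left(20,68 \right)}\right) = 455651 + \left(\left(75229 + 98669\right) - 40\right) = 455651 + \left(173898 - 40\right) = 455651 + 173858 = 629509$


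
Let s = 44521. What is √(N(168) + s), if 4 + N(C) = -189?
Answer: 2*√11082 ≈ 210.54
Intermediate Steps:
N(C) = -193 (N(C) = -4 - 189 = -193)
√(N(168) + s) = √(-193 + 44521) = √44328 = 2*√11082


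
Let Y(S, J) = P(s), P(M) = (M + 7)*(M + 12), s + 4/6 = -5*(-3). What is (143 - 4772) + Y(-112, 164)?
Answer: -36605/9 ≈ -4067.2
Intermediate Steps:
s = 43/3 (s = -2/3 - 5*(-3) = -2/3 + 15 = 43/3 ≈ 14.333)
P(M) = (7 + M)*(12 + M)
Y(S, J) = 5056/9 (Y(S, J) = 84 + (43/3)**2 + 19*(43/3) = 84 + 1849/9 + 817/3 = 5056/9)
(143 - 4772) + Y(-112, 164) = (143 - 4772) + 5056/9 = -4629 + 5056/9 = -36605/9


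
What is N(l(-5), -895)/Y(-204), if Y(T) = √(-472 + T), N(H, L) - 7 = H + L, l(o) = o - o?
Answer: 444*I/13 ≈ 34.154*I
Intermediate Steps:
l(o) = 0
N(H, L) = 7 + H + L (N(H, L) = 7 + (H + L) = 7 + H + L)
N(l(-5), -895)/Y(-204) = (7 + 0 - 895)/(√(-472 - 204)) = -888*(-I/26) = -(-444)*I/13 = 444*I/13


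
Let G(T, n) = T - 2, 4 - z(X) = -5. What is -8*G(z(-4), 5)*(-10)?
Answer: 560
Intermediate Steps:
z(X) = 9 (z(X) = 4 - 1*(-5) = 4 + 5 = 9)
G(T, n) = -2 + T
-8*G(z(-4), 5)*(-10) = -8*(-2 + 9)*(-10) = -8*7*(-10) = -56*(-10) = 560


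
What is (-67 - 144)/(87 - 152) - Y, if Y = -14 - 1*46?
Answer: 4111/65 ≈ 63.246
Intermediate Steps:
Y = -60 (Y = -14 - 46 = -60)
(-67 - 144)/(87 - 152) - Y = (-67 - 144)/(87 - 152) - 1*(-60) = -211/(-65) + 60 = -211*(-1/65) + 60 = 211/65 + 60 = 4111/65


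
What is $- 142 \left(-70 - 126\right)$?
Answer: $27832$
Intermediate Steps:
$- 142 \left(-70 - 126\right) = \left(-142\right) \left(-196\right) = 27832$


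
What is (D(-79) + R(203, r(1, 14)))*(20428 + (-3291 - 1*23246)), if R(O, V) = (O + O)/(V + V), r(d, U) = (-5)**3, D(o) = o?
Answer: 61566502/125 ≈ 4.9253e+5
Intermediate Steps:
r(d, U) = -125
R(O, V) = O/V (R(O, V) = (2*O)/((2*V)) = (2*O)*(1/(2*V)) = O/V)
(D(-79) + R(203, r(1, 14)))*(20428 + (-3291 - 1*23246)) = (-79 + 203/(-125))*(20428 + (-3291 - 1*23246)) = (-79 + 203*(-1/125))*(20428 + (-3291 - 23246)) = (-79 - 203/125)*(20428 - 26537) = -10078/125*(-6109) = 61566502/125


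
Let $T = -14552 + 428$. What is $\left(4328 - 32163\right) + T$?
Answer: $-41959$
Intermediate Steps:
$T = -14124$
$\left(4328 - 32163\right) + T = \left(4328 - 32163\right) - 14124 = -27835 - 14124 = -41959$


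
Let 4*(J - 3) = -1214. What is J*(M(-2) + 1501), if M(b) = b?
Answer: -900899/2 ≈ -4.5045e+5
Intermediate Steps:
J = -601/2 (J = 3 + (¼)*(-1214) = 3 - 607/2 = -601/2 ≈ -300.50)
J*(M(-2) + 1501) = -601*(-2 + 1501)/2 = -601/2*1499 = -900899/2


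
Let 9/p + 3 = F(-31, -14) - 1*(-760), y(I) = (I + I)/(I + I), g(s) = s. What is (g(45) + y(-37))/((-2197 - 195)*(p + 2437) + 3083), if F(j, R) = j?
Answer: -5566/704976329 ≈ -7.8953e-6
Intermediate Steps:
y(I) = 1 (y(I) = (2*I)/((2*I)) = (2*I)*(1/(2*I)) = 1)
p = 3/242 (p = 9/(-3 + (-31 - 1*(-760))) = 9/(-3 + (-31 + 760)) = 9/(-3 + 729) = 9/726 = 9*(1/726) = 3/242 ≈ 0.012397)
(g(45) + y(-37))/((-2197 - 195)*(p + 2437) + 3083) = (45 + 1)/((-2197 - 195)*(3/242 + 2437) + 3083) = 46/(-2392*589757/242 + 3083) = 46/(-705349372/121 + 3083) = 46/(-704976329/121) = 46*(-121/704976329) = -5566/704976329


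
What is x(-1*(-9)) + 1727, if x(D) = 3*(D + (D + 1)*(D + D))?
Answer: 2294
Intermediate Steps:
x(D) = 3*D + 6*D*(1 + D) (x(D) = 3*(D + (1 + D)*(2*D)) = 3*(D + 2*D*(1 + D)) = 3*D + 6*D*(1 + D))
x(-1*(-9)) + 1727 = 3*(-1*(-9))*(3 + 2*(-1*(-9))) + 1727 = 3*9*(3 + 2*9) + 1727 = 3*9*(3 + 18) + 1727 = 3*9*21 + 1727 = 567 + 1727 = 2294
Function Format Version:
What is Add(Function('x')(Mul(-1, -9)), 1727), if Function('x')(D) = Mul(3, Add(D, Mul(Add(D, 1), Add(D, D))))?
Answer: 2294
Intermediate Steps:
Function('x')(D) = Add(Mul(3, D), Mul(6, D, Add(1, D))) (Function('x')(D) = Mul(3, Add(D, Mul(Add(1, D), Mul(2, D)))) = Mul(3, Add(D, Mul(2, D, Add(1, D)))) = Add(Mul(3, D), Mul(6, D, Add(1, D))))
Add(Function('x')(Mul(-1, -9)), 1727) = Add(Mul(3, Mul(-1, -9), Add(3, Mul(2, Mul(-1, -9)))), 1727) = Add(Mul(3, 9, Add(3, Mul(2, 9))), 1727) = Add(Mul(3, 9, Add(3, 18)), 1727) = Add(Mul(3, 9, 21), 1727) = Add(567, 1727) = 2294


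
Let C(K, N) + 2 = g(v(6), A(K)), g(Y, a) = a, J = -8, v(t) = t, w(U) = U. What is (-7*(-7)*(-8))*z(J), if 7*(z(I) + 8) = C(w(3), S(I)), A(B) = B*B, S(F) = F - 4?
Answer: 2744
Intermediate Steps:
S(F) = -4 + F
A(B) = B²
C(K, N) = -2 + K²
z(I) = -7 (z(I) = -8 + (-2 + 3²)/7 = -8 + (-2 + 9)/7 = -8 + (⅐)*7 = -8 + 1 = -7)
(-7*(-7)*(-8))*z(J) = (-7*(-7)*(-8))*(-7) = (49*(-8))*(-7) = -392*(-7) = 2744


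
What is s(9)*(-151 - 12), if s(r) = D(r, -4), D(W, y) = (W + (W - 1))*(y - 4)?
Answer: 22168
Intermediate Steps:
D(W, y) = (-1 + 2*W)*(-4 + y) (D(W, y) = (W + (-1 + W))*(-4 + y) = (-1 + 2*W)*(-4 + y))
s(r) = 8 - 16*r (s(r) = 4 - 1*(-4) - 8*r + 2*r*(-4) = 4 + 4 - 8*r - 8*r = 8 - 16*r)
s(9)*(-151 - 12) = (8 - 16*9)*(-151 - 12) = (8 - 144)*(-163) = -136*(-163) = 22168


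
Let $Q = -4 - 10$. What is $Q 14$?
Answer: $-196$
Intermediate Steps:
$Q = -14$ ($Q = -4 - 10 = -14$)
$Q 14 = \left(-14\right) 14 = -196$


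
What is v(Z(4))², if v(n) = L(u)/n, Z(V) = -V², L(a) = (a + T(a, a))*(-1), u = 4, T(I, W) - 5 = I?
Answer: 169/256 ≈ 0.66016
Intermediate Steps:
T(I, W) = 5 + I
L(a) = -5 - 2*a (L(a) = (a + (5 + a))*(-1) = (5 + 2*a)*(-1) = -5 - 2*a)
v(n) = -13/n (v(n) = (-5 - 2*4)/n = (-5 - 8)/n = -13/n)
v(Z(4))² = (-13/((-1*4²)))² = (-13/((-1*16)))² = (-13/(-16))² = (-13*(-1/16))² = (13/16)² = 169/256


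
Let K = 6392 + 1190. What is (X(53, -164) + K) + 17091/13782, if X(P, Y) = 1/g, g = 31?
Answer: 1079964149/142414 ≈ 7583.3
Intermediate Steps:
K = 7582
X(P, Y) = 1/31
(X(53, -164) + K) + 17091/13782 = (1/31 + 7582) + 17091/13782 = 235043/31 + 17091*(1/13782) = 235043/31 + 5697/4594 = 1079964149/142414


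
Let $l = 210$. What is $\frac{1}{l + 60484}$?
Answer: $\frac{1}{60694} \approx 1.6476 \cdot 10^{-5}$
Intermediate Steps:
$\frac{1}{l + 60484} = \frac{1}{210 + 60484} = \frac{1}{60694}$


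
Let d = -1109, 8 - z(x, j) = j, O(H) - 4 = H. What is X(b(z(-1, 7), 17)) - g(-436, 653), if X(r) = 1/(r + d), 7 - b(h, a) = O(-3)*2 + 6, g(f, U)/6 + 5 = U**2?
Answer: -2839850641/1110 ≈ -2.5584e+6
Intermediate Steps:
O(H) = 4 + H
g(f, U) = -30 + 6*U**2
z(x, j) = 8 - j
b(h, a) = -1 (b(h, a) = 7 - ((4 - 3)*2 + 6) = 7 - (1*2 + 6) = 7 - (2 + 6) = 7 - 1*8 = 7 - 8 = -1)
X(r) = 1/(-1109 + r) (X(r) = 1/(r - 1109) = 1/(-1109 + r))
X(b(z(-1, 7), 17)) - g(-436, 653) = 1/(-1109 - 1) - (-30 + 6*653**2) = 1/(-1110) - (-30 + 6*426409) = -1/1110 - (-30 + 2558454) = -1/1110 - 1*2558424 = -1/1110 - 2558424 = -2839850641/1110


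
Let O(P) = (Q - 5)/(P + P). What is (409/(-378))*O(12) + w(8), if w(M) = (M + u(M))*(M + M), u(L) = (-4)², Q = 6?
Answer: 3483239/9072 ≈ 383.96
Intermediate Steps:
O(P) = 1/(2*P) (O(P) = (6 - 5)/(P + P) = 1/(2*P))
u(L) = 16
w(M) = 2*M*(16 + M) (w(M) = (M + 16)*(M + M) = (16 + M)*(2*M) = 2*M*(16 + M))
(409/(-378))*O(12) + w(8) = (409/(-378))*((½)/12) + 2*8*(16 + 8) = (409*(-1/378))*((½)*(1/12)) + 2*8*24 = -409/378*1/24 + 384 = -409/9072 + 384 = 3483239/9072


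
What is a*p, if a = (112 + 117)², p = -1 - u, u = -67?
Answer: 3461106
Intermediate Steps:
p = 66 (p = -1 - 1*(-67) = -1 + 67 = 66)
a = 52441 (a = 229² = 52441)
a*p = 52441*66 = 3461106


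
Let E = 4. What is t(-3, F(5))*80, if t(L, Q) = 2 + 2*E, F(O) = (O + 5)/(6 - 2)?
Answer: 800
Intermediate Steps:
F(O) = 5/4 + O/4 (F(O) = (5 + O)/4 = (5 + O)*(¼) = 5/4 + O/4)
t(L, Q) = 10 (t(L, Q) = 2 + 2*4 = 2 + 8 = 10)
t(-3, F(5))*80 = 10*80 = 800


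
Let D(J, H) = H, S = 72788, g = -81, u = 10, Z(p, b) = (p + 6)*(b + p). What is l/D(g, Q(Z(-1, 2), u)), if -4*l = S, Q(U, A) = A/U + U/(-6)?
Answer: -109182/7 ≈ -15597.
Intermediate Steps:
Z(p, b) = (6 + p)*(b + p)
Q(U, A) = -U/6 + A/U (Q(U, A) = A/U + U*(-⅙) = A/U - U/6 = -U/6 + A/U)
l = -18197 (l = -¼*72788 = -18197)
l/D(g, Q(Z(-1, 2), u)) = -18197/(-((-1)² + 6*2 + 6*(-1) + 2*(-1))/6 + 10/((-1)² + 6*2 + 6*(-1) + 2*(-1))) = -18197/(-(1 + 12 - 6 - 2)/6 + 10/(1 + 12 - 6 - 2)) = -18197/(-⅙*5 + 10/5) = -18197/(-⅚ + 10*(⅕)) = -18197/(-⅚ + 2) = -18197/7/6 = -18197*6/7 = -109182/7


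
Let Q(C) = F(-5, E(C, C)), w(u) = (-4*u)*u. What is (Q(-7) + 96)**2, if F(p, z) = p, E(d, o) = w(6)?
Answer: 8281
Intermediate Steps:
w(u) = -4*u**2
E(d, o) = -144 (E(d, o) = -4*6**2 = -4*36 = -144)
Q(C) = -5
(Q(-7) + 96)**2 = (-5 + 96)**2 = 91**2 = 8281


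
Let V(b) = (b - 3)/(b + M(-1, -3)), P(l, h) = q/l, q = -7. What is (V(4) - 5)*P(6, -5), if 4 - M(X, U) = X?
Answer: 154/27 ≈ 5.7037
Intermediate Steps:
P(l, h) = -7/l
M(X, U) = 4 - X
V(b) = (-3 + b)/(5 + b) (V(b) = (b - 3)/(b + (4 - 1*(-1))) = (-3 + b)/(b + (4 + 1)) = (-3 + b)/(b + 5) = (-3 + b)/(5 + b))
(V(4) - 5)*P(6, -5) = ((-3 + 4)/(5 + 4) - 5)*(-7/6) = (1/9 - 5)*(-7*⅙) = ((⅑)*1 - 5)*(-7/6) = (⅑ - 5)*(-7/6) = -44/9*(-7/6) = 154/27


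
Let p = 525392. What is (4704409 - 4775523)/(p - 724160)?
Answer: 35557/99384 ≈ 0.35777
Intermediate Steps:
(4704409 - 4775523)/(p - 724160) = (4704409 - 4775523)/(525392 - 724160) = -71114/(-198768) = -71114*(-1/198768) = 35557/99384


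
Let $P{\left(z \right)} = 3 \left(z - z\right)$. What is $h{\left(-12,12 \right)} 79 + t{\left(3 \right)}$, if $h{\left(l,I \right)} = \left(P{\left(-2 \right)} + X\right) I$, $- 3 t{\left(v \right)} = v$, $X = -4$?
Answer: $-3793$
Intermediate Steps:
$P{\left(z \right)} = 0$ ($P{\left(z \right)} = 3 \cdot 0 = 0$)
$t{\left(v \right)} = - \frac{v}{3}$
$h{\left(l,I \right)} = - 4 I$ ($h{\left(l,I \right)} = \left(0 - 4\right) I = - 4 I$)
$h{\left(-12,12 \right)} 79 + t{\left(3 \right)} = \left(-4\right) 12 \cdot 79 - 1 = \left(-48\right) 79 - 1 = -3792 - 1 = -3793$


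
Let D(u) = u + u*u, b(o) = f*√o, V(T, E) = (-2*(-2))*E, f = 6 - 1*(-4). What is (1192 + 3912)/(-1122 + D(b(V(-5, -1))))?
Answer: -1942072/579221 - 25520*I/579221 ≈ -3.3529 - 0.044059*I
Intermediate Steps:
f = 10 (f = 6 + 4 = 10)
V(T, E) = 4*E
b(o) = 10*√o
D(u) = u + u²
(1192 + 3912)/(-1122 + D(b(V(-5, -1)))) = (1192 + 3912)/(-1122 + (10*√(4*(-1)))*(1 + 10*√(4*(-1)))) = 5104/(-1122 + (10*√(-4))*(1 + 10*√(-4))) = 5104/(-1122 + (10*(2*I))*(1 + 10*(2*I))) = 5104/(-1122 + (20*I)*(1 + 20*I)) = 5104/(-1122 + 20*I*(1 + 20*I))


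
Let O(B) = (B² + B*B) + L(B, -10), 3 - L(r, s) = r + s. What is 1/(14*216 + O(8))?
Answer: 1/3157 ≈ 0.00031676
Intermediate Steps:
L(r, s) = 3 - r - s (L(r, s) = 3 - (r + s) = 3 + (-r - s) = 3 - r - s)
O(B) = 13 - B + 2*B² (O(B) = (B² + B*B) + (3 - B - 1*(-10)) = (B² + B²) + (3 - B + 10) = 2*B² + (13 - B) = 13 - B + 2*B²)
1/(14*216 + O(8)) = 1/(14*216 + (13 - 1*8 + 2*8²)) = 1/(3024 + (13 - 8 + 2*64)) = 1/(3024 + (13 - 8 + 128)) = 1/(3024 + 133) = 1/3157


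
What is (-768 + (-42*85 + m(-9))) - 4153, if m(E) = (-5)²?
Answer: -8466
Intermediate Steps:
m(E) = 25
(-768 + (-42*85 + m(-9))) - 4153 = (-768 + (-42*85 + 25)) - 4153 = (-768 + (-3570 + 25)) - 4153 = (-768 - 3545) - 4153 = -4313 - 4153 = -8466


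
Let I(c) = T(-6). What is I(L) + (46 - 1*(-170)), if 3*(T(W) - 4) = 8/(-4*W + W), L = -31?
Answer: 5944/27 ≈ 220.15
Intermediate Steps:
T(W) = 4 - 8/(9*W) (T(W) = 4 + (8/(-4*W + W))/3 = 4 + (8/((-3*W)))/3 = 4 + (8*(-1/(3*W)))/3 = 4 + (-8/(3*W))/3 = 4 - 8/(9*W))
I(c) = 112/27 (I(c) = 4 - 8/9/(-6) = 4 - 8/9*(-⅙) = 4 + 4/27 = 112/27)
I(L) + (46 - 1*(-170)) = 112/27 + (46 - 1*(-170)) = 112/27 + (46 + 170) = 112/27 + 216 = 5944/27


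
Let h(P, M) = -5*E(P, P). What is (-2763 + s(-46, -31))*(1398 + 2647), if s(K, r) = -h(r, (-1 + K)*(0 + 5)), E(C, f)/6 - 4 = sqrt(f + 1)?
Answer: -10690935 + 121350*I*sqrt(30) ≈ -1.0691e+7 + 6.6466e+5*I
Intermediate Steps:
E(C, f) = 24 + 6*sqrt(1 + f) (E(C, f) = 24 + 6*sqrt(f + 1) = 24 + 6*sqrt(1 + f))
h(P, M) = -120 - 30*sqrt(1 + P) (h(P, M) = -5*(24 + 6*sqrt(1 + P)) = -120 - 30*sqrt(1 + P))
s(K, r) = 120 + 30*sqrt(1 + r) (s(K, r) = -(-120 - 30*sqrt(1 + r)) = 120 + 30*sqrt(1 + r))
(-2763 + s(-46, -31))*(1398 + 2647) = (-2763 + (120 + 30*sqrt(1 - 31)))*(1398 + 2647) = (-2763 + (120 + 30*sqrt(-30)))*4045 = (-2763 + (120 + 30*(I*sqrt(30))))*4045 = (-2763 + (120 + 30*I*sqrt(30)))*4045 = (-2643 + 30*I*sqrt(30))*4045 = -10690935 + 121350*I*sqrt(30)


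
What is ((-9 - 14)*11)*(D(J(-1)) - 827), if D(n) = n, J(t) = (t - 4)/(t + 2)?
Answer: 210496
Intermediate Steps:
J(t) = (-4 + t)/(2 + t)
((-9 - 14)*11)*(D(J(-1)) - 827) = ((-9 - 14)*11)*((-4 - 1)/(2 - 1) - 827) = (-23*11)*(-5/1 - 827) = -253*(1*(-5) - 827) = -253*(-5 - 827) = -253*(-832) = 210496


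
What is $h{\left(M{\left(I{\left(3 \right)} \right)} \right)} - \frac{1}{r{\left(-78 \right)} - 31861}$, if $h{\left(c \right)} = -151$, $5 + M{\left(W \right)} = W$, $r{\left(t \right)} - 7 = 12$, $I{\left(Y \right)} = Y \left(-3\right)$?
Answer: $- \frac{4808141}{31842} \approx -151.0$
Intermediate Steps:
$I{\left(Y \right)} = - 3 Y$
$r{\left(t \right)} = 19$ ($r{\left(t \right)} = 7 + 12 = 19$)
$M{\left(W \right)} = -5 + W$
$h{\left(M{\left(I{\left(3 \right)} \right)} \right)} - \frac{1}{r{\left(-78 \right)} - 31861} = -151 - \frac{1}{19 - 31861} = -151 - \frac{1}{-31842} = -151 - - \frac{1}{31842} = -151 + \frac{1}{31842} = - \frac{4808141}{31842}$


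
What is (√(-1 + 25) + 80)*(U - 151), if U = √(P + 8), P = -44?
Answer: -2*(40 + √6)*(151 - 6*I) ≈ -12820.0 + 509.39*I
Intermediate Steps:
U = 6*I (U = √(-44 + 8) = √(-36) = 6*I ≈ 6.0*I)
(√(-1 + 25) + 80)*(U - 151) = (√(-1 + 25) + 80)*(6*I - 151) = (√24 + 80)*(-151 + 6*I) = (2*√6 + 80)*(-151 + 6*I) = (80 + 2*√6)*(-151 + 6*I) = (-151 + 6*I)*(80 + 2*√6)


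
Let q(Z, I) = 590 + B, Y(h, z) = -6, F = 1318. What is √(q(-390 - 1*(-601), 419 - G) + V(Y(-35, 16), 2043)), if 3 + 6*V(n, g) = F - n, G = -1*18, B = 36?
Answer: √30462/6 ≈ 29.089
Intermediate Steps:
G = -18
q(Z, I) = 626 (q(Z, I) = 590 + 36 = 626)
V(n, g) = 1315/6 - n/6 (V(n, g) = -½ + (1318 - n)/6 = -½ + (659/3 - n/6) = 1315/6 - n/6)
√(q(-390 - 1*(-601), 419 - G) + V(Y(-35, 16), 2043)) = √(626 + (1315/6 - ⅙*(-6))) = √(626 + (1315/6 + 1)) = √(626 + 1321/6) = √(5077/6) = √30462/6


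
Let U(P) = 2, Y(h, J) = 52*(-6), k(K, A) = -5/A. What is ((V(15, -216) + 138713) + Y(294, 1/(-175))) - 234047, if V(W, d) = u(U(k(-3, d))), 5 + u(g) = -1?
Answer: -95652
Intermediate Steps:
Y(h, J) = -312
u(g) = -6 (u(g) = -5 - 1 = -6)
V(W, d) = -6
((V(15, -216) + 138713) + Y(294, 1/(-175))) - 234047 = ((-6 + 138713) - 312) - 234047 = (138707 - 312) - 234047 = 138395 - 234047 = -95652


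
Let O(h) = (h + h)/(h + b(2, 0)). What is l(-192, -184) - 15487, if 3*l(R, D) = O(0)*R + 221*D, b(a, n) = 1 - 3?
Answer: -87125/3 ≈ -29042.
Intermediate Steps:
b(a, n) = -2
O(h) = 2*h/(-2 + h) (O(h) = (h + h)/(h - 2) = (2*h)/(-2 + h) = 2*h/(-2 + h))
l(R, D) = 221*D/3 (l(R, D) = ((2*0/(-2 + 0))*R + 221*D)/3 = ((2*0/(-2))*R + 221*D)/3 = ((2*0*(-1/2))*R + 221*D)/3 = (0*R + 221*D)/3 = (0 + 221*D)/3 = (221*D)/3 = 221*D/3)
l(-192, -184) - 15487 = (221/3)*(-184) - 15487 = -40664/3 - 15487 = -87125/3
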